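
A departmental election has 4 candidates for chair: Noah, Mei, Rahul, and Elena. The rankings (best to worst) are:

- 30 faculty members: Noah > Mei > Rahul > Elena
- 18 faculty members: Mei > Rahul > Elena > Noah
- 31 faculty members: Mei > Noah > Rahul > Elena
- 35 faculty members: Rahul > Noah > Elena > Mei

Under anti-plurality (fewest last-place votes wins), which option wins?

Rahul

Last-place votes: Noah 18, Mei 35, Rahul 0, Elena 61.
Rahul is ranked last by the fewest voters, so Rahul wins.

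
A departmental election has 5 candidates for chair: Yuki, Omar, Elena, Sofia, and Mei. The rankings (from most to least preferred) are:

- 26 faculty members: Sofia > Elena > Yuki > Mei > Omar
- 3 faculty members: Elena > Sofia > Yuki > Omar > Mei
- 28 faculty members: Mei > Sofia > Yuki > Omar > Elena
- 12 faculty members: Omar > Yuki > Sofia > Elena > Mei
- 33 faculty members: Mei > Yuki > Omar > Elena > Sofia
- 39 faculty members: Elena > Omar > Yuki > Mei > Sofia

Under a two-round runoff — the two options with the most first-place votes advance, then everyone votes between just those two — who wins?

Round 1 first-place votes: Yuki 0, Omar 12, Elena 42, Sofia 26, Mei 61.
Mei and Elena advance.
Runoff: Mei is preferred to Elena by 61 voters; Elena by 80.
Elena wins the runoff.

Elena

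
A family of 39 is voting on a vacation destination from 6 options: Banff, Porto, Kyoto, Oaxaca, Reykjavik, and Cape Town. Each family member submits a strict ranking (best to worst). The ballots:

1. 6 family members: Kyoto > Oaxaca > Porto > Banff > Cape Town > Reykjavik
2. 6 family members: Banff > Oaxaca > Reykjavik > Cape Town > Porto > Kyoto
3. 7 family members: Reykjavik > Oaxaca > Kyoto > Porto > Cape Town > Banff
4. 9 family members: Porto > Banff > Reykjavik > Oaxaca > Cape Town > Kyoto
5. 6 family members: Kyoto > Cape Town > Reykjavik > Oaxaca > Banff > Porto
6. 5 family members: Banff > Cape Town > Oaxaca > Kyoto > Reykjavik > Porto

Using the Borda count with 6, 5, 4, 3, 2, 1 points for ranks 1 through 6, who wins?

Banff: 6·3 + 6·6 + 7·1 + 9·5 + 6·2 + 5·6 = 148
Porto: 6·4 + 6·2 + 7·3 + 9·6 + 6·1 + 5·1 = 122
Kyoto: 6·6 + 6·1 + 7·4 + 9·1 + 6·6 + 5·3 = 130
Oaxaca: 6·5 + 6·5 + 7·5 + 9·3 + 6·3 + 5·4 = 160
Reykjavik: 6·1 + 6·4 + 7·6 + 9·4 + 6·4 + 5·2 = 142
Cape Town: 6·2 + 6·3 + 7·2 + 9·2 + 6·5 + 5·5 = 117
Oaxaca has the highest Borda score (160).

Oaxaca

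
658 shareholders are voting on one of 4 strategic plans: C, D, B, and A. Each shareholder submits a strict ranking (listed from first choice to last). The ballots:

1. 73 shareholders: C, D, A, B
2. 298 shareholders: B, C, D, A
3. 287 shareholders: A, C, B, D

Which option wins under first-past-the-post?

First-place votes: C 73, D 0, B 298, A 287.
B has the most first-place votes.

B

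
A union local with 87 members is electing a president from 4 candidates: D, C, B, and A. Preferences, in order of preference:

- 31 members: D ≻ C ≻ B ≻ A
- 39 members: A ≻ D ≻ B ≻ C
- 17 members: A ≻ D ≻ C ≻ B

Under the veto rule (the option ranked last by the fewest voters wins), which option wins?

Last-place votes: D 0, C 39, B 17, A 31.
D is ranked last by the fewest voters, so D wins.

D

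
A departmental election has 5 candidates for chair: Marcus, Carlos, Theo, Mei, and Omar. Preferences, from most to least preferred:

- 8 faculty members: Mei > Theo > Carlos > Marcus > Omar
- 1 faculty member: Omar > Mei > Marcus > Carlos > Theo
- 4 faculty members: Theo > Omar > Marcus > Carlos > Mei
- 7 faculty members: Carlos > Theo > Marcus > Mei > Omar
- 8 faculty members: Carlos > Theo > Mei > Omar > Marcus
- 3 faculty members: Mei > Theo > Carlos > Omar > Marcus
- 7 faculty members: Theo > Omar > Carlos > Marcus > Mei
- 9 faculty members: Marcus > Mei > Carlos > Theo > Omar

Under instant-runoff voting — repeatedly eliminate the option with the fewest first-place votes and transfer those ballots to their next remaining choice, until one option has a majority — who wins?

Carlos

Round 1: Marcus 9, Carlos 15, Theo 11, Mei 11, Omar 1. Eliminate Omar.
Round 2: Marcus 9, Carlos 15, Theo 11, Mei 12. Eliminate Marcus.
Round 3: Carlos 15, Theo 11, Mei 21. Eliminate Theo.
Round 4: Carlos 26, Mei 21. Carlos has a majority.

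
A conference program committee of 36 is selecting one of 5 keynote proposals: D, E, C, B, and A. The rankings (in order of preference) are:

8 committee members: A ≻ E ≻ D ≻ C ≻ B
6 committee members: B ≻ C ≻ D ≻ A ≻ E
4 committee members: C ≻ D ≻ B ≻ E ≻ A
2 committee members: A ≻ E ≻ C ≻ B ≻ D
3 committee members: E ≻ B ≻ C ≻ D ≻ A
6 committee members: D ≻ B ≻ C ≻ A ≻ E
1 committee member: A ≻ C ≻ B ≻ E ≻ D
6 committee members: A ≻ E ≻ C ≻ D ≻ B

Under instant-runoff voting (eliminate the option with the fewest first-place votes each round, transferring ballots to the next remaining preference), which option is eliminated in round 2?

C

Round 1: D 6, E 3, C 4, B 6, A 17. Eliminate E.
Round 2: D 6, C 4, B 9, A 17. Eliminate C.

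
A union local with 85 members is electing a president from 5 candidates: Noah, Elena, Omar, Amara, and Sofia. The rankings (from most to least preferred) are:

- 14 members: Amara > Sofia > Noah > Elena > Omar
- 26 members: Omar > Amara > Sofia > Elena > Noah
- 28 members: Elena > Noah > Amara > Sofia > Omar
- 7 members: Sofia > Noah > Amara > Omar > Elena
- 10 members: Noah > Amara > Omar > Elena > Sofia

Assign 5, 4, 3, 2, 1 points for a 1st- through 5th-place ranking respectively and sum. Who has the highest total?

Noah: 14·3 + 26·1 + 28·4 + 7·4 + 10·5 = 258
Elena: 14·2 + 26·2 + 28·5 + 7·1 + 10·2 = 247
Omar: 14·1 + 26·5 + 28·1 + 7·2 + 10·3 = 216
Amara: 14·5 + 26·4 + 28·3 + 7·3 + 10·4 = 319
Sofia: 14·4 + 26·3 + 28·2 + 7·5 + 10·1 = 235
Amara has the highest Borda score (319).

Amara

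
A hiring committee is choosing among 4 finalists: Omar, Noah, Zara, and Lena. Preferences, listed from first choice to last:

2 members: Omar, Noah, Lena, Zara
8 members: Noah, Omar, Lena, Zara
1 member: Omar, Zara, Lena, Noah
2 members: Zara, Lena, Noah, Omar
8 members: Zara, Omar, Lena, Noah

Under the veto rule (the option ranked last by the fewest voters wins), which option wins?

Last-place votes: Omar 2, Noah 9, Zara 10, Lena 0.
Lena is ranked last by the fewest voters, so Lena wins.

Lena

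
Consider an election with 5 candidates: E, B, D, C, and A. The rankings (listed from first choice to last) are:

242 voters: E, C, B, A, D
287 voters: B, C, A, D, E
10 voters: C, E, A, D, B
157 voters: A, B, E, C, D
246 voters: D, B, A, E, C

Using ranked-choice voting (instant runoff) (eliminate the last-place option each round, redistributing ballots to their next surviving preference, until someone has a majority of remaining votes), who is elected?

B

Round 1: E 242, B 287, D 246, C 10, A 157. Eliminate C.
Round 2: E 252, B 287, D 246, A 157. Eliminate A.
Round 3: E 252, B 444, D 246. Eliminate D.
Round 4: E 252, B 690. B has a majority.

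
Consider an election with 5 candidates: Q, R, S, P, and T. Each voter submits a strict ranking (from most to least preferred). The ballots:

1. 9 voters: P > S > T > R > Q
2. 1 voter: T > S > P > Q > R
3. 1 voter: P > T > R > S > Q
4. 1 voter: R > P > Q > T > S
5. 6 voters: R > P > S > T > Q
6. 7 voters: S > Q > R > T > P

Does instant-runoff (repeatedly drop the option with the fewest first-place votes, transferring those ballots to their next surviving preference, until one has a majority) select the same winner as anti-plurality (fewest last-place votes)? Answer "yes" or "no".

Instant-runoff — R1 Q 0, R 7, S 7, P 10, T 1 (Q out); R2 R 7, S 7, P 10, T 1 (T out); R3 R 7, S 8, P 10 (R out); R4 S 8, P 17 (P winner). Winner: P.
Anti-plurality — last-place votes: Q 16, R 1, S 1, P 7, T 0. Winner: T.
The two methods disagree.

no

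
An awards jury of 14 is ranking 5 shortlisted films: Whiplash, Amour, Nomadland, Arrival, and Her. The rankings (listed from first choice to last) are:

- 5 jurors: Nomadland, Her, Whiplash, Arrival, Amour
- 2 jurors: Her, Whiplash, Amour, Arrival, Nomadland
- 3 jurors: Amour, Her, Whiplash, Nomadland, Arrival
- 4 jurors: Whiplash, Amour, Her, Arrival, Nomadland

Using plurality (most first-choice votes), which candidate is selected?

First-place votes: Whiplash 4, Amour 3, Nomadland 5, Arrival 0, Her 2.
Nomadland has the most first-place votes.

Nomadland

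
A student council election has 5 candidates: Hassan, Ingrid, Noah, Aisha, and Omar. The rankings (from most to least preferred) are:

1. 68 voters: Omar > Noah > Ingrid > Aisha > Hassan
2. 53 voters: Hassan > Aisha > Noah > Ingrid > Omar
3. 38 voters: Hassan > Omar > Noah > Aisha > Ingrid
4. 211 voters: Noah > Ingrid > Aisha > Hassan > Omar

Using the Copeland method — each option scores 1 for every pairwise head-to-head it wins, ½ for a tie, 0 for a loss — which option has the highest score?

Noah

Hassan: beats Omar; loses to Ingrid, Noah, and Aisha → score 1.
Ingrid: beats Hassan, Aisha, and Omar; loses to Noah → score 3.
Noah: beats Hassan, Ingrid, Aisha, and Omar → score 4.
Aisha: beats Hassan and Omar; loses to Ingrid and Noah → score 2.
Omar: loses to Hassan, Ingrid, Noah, and Aisha → score 0.
Noah has the best pairwise record.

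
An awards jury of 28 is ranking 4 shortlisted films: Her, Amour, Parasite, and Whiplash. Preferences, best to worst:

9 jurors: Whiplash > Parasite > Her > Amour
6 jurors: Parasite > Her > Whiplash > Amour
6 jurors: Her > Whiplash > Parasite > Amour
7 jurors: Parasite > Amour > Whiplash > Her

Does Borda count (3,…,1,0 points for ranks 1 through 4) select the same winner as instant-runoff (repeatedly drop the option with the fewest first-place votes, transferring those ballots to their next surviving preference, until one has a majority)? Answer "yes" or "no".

no

Borda — scores: Her 39, Amour 14, Parasite 63, Whiplash 52. Winner: Parasite.
Instant-runoff — R1 Her 6, Amour 0, Parasite 13, Whiplash 9 (Amour out); R2 Her 6, Parasite 13, Whiplash 9 (Her out); R3 Parasite 13, Whiplash 15 (Whiplash winner). Winner: Whiplash.
The two methods disagree.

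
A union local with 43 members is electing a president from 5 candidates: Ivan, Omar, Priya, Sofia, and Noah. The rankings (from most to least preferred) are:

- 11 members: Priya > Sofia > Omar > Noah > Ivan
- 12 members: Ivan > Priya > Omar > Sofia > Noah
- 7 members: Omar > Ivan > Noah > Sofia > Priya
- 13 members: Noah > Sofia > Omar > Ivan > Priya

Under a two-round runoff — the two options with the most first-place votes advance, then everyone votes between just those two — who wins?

Noah

Round 1 first-place votes: Ivan 12, Omar 7, Priya 11, Sofia 0, Noah 13.
Noah and Ivan advance.
Runoff: Noah is preferred to Ivan by 24 voters; Ivan by 19.
Noah wins the runoff.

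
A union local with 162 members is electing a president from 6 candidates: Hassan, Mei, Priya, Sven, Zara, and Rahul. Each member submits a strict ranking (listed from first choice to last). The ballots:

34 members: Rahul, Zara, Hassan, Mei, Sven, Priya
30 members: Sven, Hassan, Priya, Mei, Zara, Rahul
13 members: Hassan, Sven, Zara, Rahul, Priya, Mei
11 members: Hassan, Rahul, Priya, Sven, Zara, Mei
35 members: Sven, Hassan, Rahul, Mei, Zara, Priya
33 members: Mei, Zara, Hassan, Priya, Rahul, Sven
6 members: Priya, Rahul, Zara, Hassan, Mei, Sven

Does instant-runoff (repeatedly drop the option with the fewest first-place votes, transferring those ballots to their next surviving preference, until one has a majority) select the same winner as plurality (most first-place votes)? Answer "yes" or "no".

Instant-runoff — R1 Hassan 24, Mei 33, Priya 6, Sven 65, Zara 0, Rahul 34 (Zara out); R2 Hassan 24, Mei 33, Priya 6, Sven 65, Rahul 34 (Priya out); R3 Hassan 24, Mei 33, Sven 65, Rahul 40 (Hassan out); R4 Mei 33, Sven 78, Rahul 51 (Mei out); R5 Sven 78, Rahul 84 (Rahul winner). Winner: Rahul.
Plurality — first-place votes: Hassan 24, Mei 33, Priya 6, Sven 65, Zara 0, Rahul 34. Winner: Sven.
The two methods disagree.

no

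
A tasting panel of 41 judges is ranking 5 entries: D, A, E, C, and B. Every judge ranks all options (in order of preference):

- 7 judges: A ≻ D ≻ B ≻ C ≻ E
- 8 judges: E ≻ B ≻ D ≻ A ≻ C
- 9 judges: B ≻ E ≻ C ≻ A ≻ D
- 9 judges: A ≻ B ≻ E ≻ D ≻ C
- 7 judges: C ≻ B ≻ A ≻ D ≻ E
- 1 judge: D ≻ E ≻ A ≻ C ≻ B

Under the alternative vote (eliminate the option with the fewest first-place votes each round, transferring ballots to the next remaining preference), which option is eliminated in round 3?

Round 1: D 1, A 16, E 8, C 7, B 9. Eliminate D.
Round 2: A 16, E 9, C 7, B 9. Eliminate C.
Round 3: A 16, E 9, B 16. Eliminate E.

E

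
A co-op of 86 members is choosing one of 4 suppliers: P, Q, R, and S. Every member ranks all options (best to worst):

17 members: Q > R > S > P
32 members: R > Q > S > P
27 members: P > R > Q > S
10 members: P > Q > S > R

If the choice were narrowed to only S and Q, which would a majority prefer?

Q

Voters preferring S to Q: 0; preferring Q to S: 86.
Q wins the head-to-head.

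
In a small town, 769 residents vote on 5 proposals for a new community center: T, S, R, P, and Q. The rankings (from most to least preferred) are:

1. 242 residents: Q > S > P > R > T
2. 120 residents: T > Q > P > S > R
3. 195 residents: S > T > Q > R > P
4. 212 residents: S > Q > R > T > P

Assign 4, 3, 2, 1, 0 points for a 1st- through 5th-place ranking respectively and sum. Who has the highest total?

S

T: 242·0 + 120·4 + 195·3 + 212·1 = 1277
S: 242·3 + 120·1 + 195·4 + 212·4 = 2474
R: 242·1 + 120·0 + 195·1 + 212·2 = 861
P: 242·2 + 120·2 + 195·0 + 212·0 = 724
Q: 242·4 + 120·3 + 195·2 + 212·3 = 2354
S has the highest Borda score (2474).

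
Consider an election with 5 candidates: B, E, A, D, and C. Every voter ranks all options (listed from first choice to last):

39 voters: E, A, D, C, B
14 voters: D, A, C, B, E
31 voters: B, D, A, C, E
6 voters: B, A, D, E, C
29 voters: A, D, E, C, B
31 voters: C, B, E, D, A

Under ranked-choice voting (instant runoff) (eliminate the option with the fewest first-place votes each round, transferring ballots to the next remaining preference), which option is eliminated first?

Round 1: B 37, E 39, A 29, D 14, C 31. Eliminate D.

D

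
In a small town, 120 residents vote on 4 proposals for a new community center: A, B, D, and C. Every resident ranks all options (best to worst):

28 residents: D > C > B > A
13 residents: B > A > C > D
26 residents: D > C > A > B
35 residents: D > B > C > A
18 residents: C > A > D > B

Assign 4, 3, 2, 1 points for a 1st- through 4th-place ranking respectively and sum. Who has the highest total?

A: 28·1 + 13·3 + 26·2 + 35·1 + 18·3 = 208
B: 28·2 + 13·4 + 26·1 + 35·3 + 18·1 = 257
D: 28·4 + 13·1 + 26·4 + 35·4 + 18·2 = 405
C: 28·3 + 13·2 + 26·3 + 35·2 + 18·4 = 330
D has the highest Borda score (405).

D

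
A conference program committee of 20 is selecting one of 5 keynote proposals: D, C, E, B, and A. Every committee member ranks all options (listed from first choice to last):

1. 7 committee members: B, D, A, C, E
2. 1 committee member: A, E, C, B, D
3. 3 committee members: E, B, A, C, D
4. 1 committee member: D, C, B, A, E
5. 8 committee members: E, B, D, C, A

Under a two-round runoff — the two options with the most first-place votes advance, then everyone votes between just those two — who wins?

E

Round 1 first-place votes: D 1, C 0, E 11, B 7, A 1.
E and B advance.
Runoff: E is preferred to B by 12 voters; B by 8.
E wins the runoff.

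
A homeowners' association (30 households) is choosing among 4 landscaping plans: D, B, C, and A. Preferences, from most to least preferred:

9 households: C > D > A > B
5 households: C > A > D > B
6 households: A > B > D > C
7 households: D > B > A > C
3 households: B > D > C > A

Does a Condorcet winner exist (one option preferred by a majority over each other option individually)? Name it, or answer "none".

D vs B: 21–9 for D.
D vs C: 16–14 for D.
D vs A: 19–11 for D.
D beats every other option head-to-head.

D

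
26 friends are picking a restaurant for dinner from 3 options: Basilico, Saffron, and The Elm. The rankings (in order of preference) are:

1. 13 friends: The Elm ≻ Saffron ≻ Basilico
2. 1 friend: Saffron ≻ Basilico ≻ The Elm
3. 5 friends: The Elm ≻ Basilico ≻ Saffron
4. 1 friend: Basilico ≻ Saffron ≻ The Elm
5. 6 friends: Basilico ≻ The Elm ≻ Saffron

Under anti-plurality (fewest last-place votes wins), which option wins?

Last-place votes: Basilico 13, Saffron 11, The Elm 2.
The Elm is ranked last by the fewest voters, so The Elm wins.

The Elm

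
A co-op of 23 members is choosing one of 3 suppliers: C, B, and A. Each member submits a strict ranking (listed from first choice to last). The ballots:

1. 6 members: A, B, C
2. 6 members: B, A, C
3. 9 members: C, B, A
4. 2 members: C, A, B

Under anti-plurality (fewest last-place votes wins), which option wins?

Last-place votes: C 12, B 2, A 9.
B is ranked last by the fewest voters, so B wins.

B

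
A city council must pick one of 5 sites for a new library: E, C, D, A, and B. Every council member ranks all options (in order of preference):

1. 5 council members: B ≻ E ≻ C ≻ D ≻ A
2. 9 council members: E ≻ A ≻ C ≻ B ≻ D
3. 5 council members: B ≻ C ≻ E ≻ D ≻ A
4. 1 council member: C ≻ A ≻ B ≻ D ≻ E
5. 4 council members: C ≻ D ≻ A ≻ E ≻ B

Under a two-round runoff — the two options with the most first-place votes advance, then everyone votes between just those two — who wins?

E

Round 1 first-place votes: E 9, C 5, D 0, A 0, B 10.
B and E advance.
Runoff: B is preferred to E by 11 voters; E by 13.
E wins the runoff.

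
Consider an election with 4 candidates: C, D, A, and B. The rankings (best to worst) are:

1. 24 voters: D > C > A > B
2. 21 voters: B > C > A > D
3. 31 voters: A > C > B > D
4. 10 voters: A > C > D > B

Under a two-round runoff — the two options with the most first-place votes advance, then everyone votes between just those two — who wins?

Round 1 first-place votes: C 0, D 24, A 41, B 21.
A and D advance.
Runoff: A is preferred to D by 62 voters; D by 24.
A wins the runoff.

A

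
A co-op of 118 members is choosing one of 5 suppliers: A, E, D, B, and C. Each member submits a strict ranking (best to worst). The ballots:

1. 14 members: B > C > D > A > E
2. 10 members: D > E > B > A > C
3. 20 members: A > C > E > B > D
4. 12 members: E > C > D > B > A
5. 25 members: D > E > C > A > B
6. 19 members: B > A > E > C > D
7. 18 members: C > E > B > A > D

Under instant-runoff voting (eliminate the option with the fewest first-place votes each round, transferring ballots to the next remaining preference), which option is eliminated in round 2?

A

Round 1: A 20, E 12, D 35, B 33, C 18. Eliminate E.
Round 2: A 20, D 35, B 33, C 30. Eliminate A.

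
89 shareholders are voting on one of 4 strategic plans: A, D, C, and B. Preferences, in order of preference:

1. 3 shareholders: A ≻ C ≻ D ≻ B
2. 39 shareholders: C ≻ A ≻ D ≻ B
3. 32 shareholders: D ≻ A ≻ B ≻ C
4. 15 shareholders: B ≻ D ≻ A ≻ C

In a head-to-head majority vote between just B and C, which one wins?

Voters preferring B to C: 47; preferring C to B: 42.
B wins the head-to-head.

B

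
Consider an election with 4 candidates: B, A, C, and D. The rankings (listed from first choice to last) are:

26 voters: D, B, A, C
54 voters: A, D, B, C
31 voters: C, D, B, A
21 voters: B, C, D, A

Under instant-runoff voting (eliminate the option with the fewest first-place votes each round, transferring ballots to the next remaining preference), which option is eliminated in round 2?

D

Round 1: B 21, A 54, C 31, D 26. Eliminate B.
Round 2: A 54, C 52, D 26. Eliminate D.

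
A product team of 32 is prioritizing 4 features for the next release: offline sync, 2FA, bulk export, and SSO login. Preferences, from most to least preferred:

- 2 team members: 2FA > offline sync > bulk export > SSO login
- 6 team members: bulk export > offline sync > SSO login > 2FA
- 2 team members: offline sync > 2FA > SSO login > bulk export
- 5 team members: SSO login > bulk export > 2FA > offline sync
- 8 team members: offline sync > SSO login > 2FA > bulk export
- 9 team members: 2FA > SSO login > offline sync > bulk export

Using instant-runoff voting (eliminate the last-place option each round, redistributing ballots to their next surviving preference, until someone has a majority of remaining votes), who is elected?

Round 1: offline sync 10, 2FA 11, bulk export 6, SSO login 5. Eliminate SSO login.
Round 2: offline sync 10, 2FA 11, bulk export 11. Eliminate offline sync.
Round 3: 2FA 21, bulk export 11. 2FA has a majority.

2FA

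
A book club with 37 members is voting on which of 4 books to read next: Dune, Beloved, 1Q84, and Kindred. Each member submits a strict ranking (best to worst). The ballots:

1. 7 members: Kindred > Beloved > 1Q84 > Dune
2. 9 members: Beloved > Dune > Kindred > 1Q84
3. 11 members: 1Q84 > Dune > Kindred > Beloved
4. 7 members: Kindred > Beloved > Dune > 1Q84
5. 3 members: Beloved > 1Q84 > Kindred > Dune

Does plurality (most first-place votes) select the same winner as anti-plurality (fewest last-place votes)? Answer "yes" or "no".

Plurality — first-place votes: Dune 0, Beloved 12, 1Q84 11, Kindred 14. Winner: Kindred.
Anti-plurality — last-place votes: Dune 10, Beloved 11, 1Q84 16, Kindred 0. Winner: Kindred.
The two methods agree.

yes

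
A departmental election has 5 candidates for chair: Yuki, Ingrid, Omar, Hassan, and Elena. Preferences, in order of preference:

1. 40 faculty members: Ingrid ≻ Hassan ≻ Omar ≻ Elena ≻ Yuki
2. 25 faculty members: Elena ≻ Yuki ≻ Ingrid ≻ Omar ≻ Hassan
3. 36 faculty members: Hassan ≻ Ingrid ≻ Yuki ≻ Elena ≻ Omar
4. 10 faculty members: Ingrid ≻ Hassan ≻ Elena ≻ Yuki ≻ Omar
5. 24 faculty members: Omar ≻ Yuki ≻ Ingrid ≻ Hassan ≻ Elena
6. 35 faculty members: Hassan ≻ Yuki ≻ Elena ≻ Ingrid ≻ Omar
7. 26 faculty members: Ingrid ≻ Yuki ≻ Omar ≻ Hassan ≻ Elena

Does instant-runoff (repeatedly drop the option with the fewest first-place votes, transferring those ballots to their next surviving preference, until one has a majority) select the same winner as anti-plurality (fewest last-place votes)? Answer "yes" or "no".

yes

Instant-runoff — R1 Yuki 0, Ingrid 76, Omar 24, Hassan 71, Elena 25 (Yuki out); R2 Ingrid 76, Omar 24, Hassan 71, Elena 25 (Omar out); R3 Ingrid 100, Hassan 71, Elena 25 (Ingrid winner). Winner: Ingrid.
Anti-plurality — last-place votes: Yuki 40, Ingrid 0, Omar 81, Hassan 25, Elena 50. Winner: Ingrid.
The two methods agree.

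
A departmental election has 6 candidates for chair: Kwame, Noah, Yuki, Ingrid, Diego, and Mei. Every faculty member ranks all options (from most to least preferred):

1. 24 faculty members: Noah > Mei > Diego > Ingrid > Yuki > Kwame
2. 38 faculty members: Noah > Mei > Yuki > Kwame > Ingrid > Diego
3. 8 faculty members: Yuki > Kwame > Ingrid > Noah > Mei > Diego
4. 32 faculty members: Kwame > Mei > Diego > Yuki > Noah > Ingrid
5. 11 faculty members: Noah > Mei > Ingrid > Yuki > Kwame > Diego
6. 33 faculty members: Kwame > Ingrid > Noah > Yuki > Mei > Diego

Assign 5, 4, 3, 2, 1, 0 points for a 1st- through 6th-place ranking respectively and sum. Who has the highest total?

Kwame: 24·0 + 38·2 + 8·4 + 32·5 + 11·1 + 33·5 = 444
Noah: 24·5 + 38·5 + 8·2 + 32·1 + 11·5 + 33·3 = 512
Yuki: 24·1 + 38·3 + 8·5 + 32·2 + 11·2 + 33·2 = 330
Ingrid: 24·2 + 38·1 + 8·3 + 32·0 + 11·3 + 33·4 = 275
Diego: 24·3 + 38·0 + 8·0 + 32·3 + 11·0 + 33·0 = 168
Mei: 24·4 + 38·4 + 8·1 + 32·4 + 11·4 + 33·1 = 461
Noah has the highest Borda score (512).

Noah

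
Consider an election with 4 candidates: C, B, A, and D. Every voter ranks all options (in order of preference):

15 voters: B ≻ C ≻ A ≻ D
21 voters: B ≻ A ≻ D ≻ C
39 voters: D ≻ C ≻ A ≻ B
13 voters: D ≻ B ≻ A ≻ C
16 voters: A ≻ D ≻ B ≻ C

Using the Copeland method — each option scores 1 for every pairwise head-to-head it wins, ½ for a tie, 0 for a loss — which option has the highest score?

D

C: beats A; loses to B and D → score 1.
B: beats C; loses to A and D → score 1.
A: beats B; ties D; loses to C → score 1.5.
D: beats C and B; ties A → score 2.5.
D has the best pairwise record.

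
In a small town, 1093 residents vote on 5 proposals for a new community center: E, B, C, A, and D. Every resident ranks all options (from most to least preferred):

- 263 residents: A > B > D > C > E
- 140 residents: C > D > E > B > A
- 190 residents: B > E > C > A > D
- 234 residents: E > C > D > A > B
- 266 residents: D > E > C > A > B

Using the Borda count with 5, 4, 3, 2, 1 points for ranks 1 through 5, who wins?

E: 263·1 + 140·3 + 190·4 + 234·5 + 266·4 = 3677
B: 263·4 + 140·2 + 190·5 + 234·1 + 266·1 = 2782
C: 263·2 + 140·5 + 190·3 + 234·4 + 266·3 = 3530
A: 263·5 + 140·1 + 190·2 + 234·2 + 266·2 = 2835
D: 263·3 + 140·4 + 190·1 + 234·3 + 266·5 = 3571
E has the highest Borda score (3677).

E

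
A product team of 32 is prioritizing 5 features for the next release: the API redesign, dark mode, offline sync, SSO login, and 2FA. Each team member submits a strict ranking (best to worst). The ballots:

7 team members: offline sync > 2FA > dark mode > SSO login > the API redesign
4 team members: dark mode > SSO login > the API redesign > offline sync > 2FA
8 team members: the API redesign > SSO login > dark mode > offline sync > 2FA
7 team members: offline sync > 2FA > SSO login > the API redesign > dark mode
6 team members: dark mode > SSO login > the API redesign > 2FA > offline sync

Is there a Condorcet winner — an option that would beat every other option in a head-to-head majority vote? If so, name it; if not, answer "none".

dark mode

dark mode vs the API redesign: 17–15 for dark mode.
dark mode vs offline sync: 18–14 for dark mode.
dark mode vs SSO login: 17–15 for dark mode.
dark mode vs 2FA: 18–14 for dark mode.
dark mode beats every other option head-to-head.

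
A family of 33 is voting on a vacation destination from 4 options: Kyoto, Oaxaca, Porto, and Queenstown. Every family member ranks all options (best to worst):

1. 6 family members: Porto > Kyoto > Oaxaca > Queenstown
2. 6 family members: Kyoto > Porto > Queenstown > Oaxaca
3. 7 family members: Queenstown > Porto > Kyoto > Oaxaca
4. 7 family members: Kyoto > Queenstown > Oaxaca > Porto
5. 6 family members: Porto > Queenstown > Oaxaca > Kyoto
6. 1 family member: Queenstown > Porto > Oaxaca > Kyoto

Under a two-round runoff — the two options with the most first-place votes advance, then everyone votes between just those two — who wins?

Round 1 first-place votes: Kyoto 13, Oaxaca 0, Porto 12, Queenstown 8.
Kyoto and Porto advance.
Runoff: Kyoto is preferred to Porto by 13 voters; Porto by 20.
Porto wins the runoff.

Porto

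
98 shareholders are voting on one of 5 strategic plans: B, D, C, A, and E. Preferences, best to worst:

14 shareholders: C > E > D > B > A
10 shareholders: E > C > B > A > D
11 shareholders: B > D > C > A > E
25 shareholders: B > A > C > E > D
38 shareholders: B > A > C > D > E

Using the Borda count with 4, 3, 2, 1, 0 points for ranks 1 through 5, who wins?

B: 14·1 + 10·2 + 11·4 + 25·4 + 38·4 = 330
D: 14·2 + 10·0 + 11·3 + 25·0 + 38·1 = 99
C: 14·4 + 10·3 + 11·2 + 25·2 + 38·2 = 234
A: 14·0 + 10·1 + 11·1 + 25·3 + 38·3 = 210
E: 14·3 + 10·4 + 11·0 + 25·1 + 38·0 = 107
B has the highest Borda score (330).

B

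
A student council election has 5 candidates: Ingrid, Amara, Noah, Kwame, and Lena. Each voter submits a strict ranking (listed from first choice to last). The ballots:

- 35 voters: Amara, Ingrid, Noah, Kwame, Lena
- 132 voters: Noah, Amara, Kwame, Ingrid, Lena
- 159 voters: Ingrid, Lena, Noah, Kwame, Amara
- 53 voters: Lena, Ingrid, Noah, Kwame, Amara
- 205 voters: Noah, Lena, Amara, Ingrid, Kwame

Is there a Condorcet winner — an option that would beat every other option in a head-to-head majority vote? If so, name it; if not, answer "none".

Noah

Noah vs Ingrid: 337–247 for Noah.
Noah vs Amara: 549–35 for Noah.
Noah vs Kwame: 584–0 for Noah.
Noah vs Lena: 372–212 for Noah.
Noah beats every other option head-to-head.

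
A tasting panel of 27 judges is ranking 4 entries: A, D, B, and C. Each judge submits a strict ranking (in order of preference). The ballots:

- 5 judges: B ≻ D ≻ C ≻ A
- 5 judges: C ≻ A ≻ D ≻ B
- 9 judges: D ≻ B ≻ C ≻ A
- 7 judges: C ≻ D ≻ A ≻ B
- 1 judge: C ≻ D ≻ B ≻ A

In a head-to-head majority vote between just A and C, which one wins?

Voters preferring A to C: 0; preferring C to A: 27.
C wins the head-to-head.

C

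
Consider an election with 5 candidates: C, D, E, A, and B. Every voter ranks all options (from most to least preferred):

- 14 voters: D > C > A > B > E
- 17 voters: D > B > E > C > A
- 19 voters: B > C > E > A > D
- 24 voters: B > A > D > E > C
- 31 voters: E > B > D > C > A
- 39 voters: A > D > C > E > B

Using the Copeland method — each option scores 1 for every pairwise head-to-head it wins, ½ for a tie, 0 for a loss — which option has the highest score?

B

C: beats A; ties E; loses to D and B → score 1.5.
D: beats C and E; loses to A and B → score 2.
E: ties C; loses to D, A, and B → score 0.5.
A: beats D and E; loses to C and B → score 2.
B: beats C, D, E, and A → score 4.
B has the best pairwise record.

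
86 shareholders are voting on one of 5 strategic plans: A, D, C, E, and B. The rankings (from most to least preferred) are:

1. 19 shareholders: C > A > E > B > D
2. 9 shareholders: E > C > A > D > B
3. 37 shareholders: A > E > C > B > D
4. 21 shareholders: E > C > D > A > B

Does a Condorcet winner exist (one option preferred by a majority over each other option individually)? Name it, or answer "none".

Checking pairwise contests:
C beats A 49–37.
A beats D 65–21.
E beats C 67–19.
A beats E 56–30.
A beats B 86–0.
Every option loses at least one head-to-head, so there is no Condorcet winner.

none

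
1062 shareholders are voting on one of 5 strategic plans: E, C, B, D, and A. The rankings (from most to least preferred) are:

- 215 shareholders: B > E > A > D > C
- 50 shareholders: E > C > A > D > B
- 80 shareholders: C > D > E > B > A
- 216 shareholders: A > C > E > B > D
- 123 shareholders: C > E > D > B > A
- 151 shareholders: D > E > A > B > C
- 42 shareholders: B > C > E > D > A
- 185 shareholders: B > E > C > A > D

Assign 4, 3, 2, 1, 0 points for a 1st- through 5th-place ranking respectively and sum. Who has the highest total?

E

E: 215·3 + 50·4 + 80·2 + 216·2 + 123·3 + 151·3 + 42·2 + 185·3 = 2898
C: 215·0 + 50·3 + 80·4 + 216·3 + 123·4 + 151·0 + 42·3 + 185·2 = 2106
B: 215·4 + 50·0 + 80·1 + 216·1 + 123·1 + 151·1 + 42·4 + 185·4 = 2338
D: 215·1 + 50·1 + 80·3 + 216·0 + 123·2 + 151·4 + 42·1 + 185·0 = 1397
A: 215·2 + 50·2 + 80·0 + 216·4 + 123·0 + 151·2 + 42·0 + 185·1 = 1881
E has the highest Borda score (2898).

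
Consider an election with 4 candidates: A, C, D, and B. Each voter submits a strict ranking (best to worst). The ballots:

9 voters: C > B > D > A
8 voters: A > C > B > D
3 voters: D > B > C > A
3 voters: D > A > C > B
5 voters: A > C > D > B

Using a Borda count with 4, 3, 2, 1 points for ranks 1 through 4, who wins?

A: 9·1 + 8·4 + 3·1 + 3·3 + 5·4 = 73
C: 9·4 + 8·3 + 3·2 + 3·2 + 5·3 = 87
D: 9·2 + 8·1 + 3·4 + 3·4 + 5·2 = 60
B: 9·3 + 8·2 + 3·3 + 3·1 + 5·1 = 60
C has the highest Borda score (87).

C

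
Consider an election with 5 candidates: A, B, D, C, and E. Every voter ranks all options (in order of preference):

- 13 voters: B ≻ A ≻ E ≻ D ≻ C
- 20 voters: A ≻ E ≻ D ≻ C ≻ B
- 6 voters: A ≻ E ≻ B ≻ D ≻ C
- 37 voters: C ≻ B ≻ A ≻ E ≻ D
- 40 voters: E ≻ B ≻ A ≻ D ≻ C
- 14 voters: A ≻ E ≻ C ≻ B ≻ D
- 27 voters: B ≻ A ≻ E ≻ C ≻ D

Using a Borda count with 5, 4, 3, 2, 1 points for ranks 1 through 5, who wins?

A

A: 13·4 + 20·5 + 6·5 + 37·3 + 40·3 + 14·5 + 27·4 = 591
B: 13·5 + 20·1 + 6·3 + 37·4 + 40·4 + 14·2 + 27·5 = 574
D: 13·2 + 20·3 + 6·2 + 37·1 + 40·2 + 14·1 + 27·1 = 256
C: 13·1 + 20·2 + 6·1 + 37·5 + 40·1 + 14·3 + 27·2 = 380
E: 13·3 + 20·4 + 6·4 + 37·2 + 40·5 + 14·4 + 27·3 = 554
A has the highest Borda score (591).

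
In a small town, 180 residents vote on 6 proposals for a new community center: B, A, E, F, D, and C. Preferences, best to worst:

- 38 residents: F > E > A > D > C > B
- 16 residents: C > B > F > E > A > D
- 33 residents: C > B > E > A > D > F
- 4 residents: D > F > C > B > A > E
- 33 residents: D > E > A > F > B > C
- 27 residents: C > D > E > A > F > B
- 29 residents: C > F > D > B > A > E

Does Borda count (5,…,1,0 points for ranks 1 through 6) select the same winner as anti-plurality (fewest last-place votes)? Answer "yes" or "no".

Borda — scores: B 295, A 382, E 496, F 463, D 489, C 575. Winner: C.
Anti-plurality — last-place votes: B 65, A 0, E 33, F 33, D 16, C 33. Winner: A.
The two methods disagree.

no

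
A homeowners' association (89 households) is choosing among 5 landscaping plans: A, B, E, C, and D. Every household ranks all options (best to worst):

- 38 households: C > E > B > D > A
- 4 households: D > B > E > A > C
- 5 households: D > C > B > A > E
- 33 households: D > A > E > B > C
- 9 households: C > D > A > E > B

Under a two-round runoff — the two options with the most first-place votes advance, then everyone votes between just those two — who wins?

C

Round 1 first-place votes: A 0, B 0, E 0, C 47, D 42.
C and D advance.
Runoff: C is preferred to D by 47 voters; D by 42.
C wins the runoff.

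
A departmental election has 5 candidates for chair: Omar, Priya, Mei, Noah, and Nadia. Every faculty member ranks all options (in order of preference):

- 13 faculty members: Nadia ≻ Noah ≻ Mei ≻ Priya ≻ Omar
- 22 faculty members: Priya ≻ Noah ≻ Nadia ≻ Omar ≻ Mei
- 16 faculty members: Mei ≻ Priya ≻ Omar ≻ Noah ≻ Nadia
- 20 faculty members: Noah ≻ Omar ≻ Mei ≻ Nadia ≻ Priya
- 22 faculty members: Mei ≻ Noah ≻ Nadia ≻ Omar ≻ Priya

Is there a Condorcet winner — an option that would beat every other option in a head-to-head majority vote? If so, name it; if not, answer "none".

Noah vs Omar: 77–16 for Noah.
Noah vs Priya: 55–38 for Noah.
Noah vs Mei: 55–38 for Noah.
Noah vs Nadia: 80–13 for Noah.
Noah beats every other option head-to-head.

Noah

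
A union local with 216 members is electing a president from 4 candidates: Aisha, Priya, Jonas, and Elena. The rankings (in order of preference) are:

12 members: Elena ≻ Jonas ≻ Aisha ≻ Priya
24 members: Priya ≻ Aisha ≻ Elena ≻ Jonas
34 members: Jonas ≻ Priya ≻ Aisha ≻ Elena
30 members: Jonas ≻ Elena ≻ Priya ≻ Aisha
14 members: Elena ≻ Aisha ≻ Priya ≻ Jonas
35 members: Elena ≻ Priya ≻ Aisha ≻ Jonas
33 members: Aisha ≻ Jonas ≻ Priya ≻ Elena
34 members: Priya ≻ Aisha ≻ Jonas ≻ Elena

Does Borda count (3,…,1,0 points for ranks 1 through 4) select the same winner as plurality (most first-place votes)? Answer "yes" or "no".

no

Borda — scores: Aisha 324, Priya 389, Jonas 316, Elena 267. Winner: Priya.
Plurality — first-place votes: Aisha 33, Priya 58, Jonas 64, Elena 61. Winner: Jonas.
The two methods disagree.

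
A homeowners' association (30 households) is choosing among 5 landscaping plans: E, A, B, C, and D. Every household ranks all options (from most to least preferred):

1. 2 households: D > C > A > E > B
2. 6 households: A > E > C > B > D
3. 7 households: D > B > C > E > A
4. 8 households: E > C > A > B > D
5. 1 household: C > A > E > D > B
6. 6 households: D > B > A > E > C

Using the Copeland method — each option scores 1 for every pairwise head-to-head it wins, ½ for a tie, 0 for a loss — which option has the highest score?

E

E: beats B and C; ties A and D → score 3.
A: beats B; ties E and D; loses to C → score 2.
B: loses to E, A, C, and D → score 0.
C: beats A and B; ties D; loses to E → score 2.5.
D: beats B; ties E, A, and C → score 2.5.
E has the best pairwise record.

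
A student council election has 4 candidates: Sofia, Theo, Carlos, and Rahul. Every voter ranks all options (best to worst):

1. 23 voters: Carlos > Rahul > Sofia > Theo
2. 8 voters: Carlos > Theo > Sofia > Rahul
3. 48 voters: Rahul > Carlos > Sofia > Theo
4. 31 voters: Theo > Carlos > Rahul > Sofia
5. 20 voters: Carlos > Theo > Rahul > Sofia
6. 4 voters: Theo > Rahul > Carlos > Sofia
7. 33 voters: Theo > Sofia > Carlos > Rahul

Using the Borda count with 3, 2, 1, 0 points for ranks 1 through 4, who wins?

Sofia: 23·1 + 8·1 + 48·1 + 31·0 + 20·0 + 4·0 + 33·2 = 145
Theo: 23·0 + 8·2 + 48·0 + 31·3 + 20·2 + 4·3 + 33·3 = 260
Carlos: 23·3 + 8·3 + 48·2 + 31·2 + 20·3 + 4·1 + 33·1 = 348
Rahul: 23·2 + 8·0 + 48·3 + 31·1 + 20·1 + 4·2 + 33·0 = 249
Carlos has the highest Borda score (348).

Carlos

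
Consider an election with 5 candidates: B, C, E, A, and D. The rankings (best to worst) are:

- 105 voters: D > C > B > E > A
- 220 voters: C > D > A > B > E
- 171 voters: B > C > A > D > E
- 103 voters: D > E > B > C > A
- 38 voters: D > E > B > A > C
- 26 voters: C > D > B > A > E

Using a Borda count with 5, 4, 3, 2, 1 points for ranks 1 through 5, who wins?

B: 105·3 + 220·2 + 171·5 + 103·3 + 38·3 + 26·3 = 2111
C: 105·4 + 220·5 + 171·4 + 103·2 + 38·1 + 26·5 = 2578
E: 105·2 + 220·1 + 171·1 + 103·4 + 38·4 + 26·1 = 1191
A: 105·1 + 220·3 + 171·3 + 103·1 + 38·2 + 26·2 = 1509
D: 105·5 + 220·4 + 171·2 + 103·5 + 38·5 + 26·4 = 2556
C has the highest Borda score (2578).

C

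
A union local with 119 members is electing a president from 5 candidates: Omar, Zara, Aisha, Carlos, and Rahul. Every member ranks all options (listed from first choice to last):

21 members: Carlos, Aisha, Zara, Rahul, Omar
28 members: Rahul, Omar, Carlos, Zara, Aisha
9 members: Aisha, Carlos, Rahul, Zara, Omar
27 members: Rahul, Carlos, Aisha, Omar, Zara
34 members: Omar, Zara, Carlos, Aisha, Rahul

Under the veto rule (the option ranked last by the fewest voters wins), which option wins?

Carlos

Last-place votes: Omar 30, Zara 27, Aisha 28, Carlos 0, Rahul 34.
Carlos is ranked last by the fewest voters, so Carlos wins.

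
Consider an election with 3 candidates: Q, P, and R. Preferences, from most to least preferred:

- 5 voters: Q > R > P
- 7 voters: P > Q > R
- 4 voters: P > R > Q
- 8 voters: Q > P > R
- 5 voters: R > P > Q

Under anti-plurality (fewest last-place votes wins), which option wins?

P

Last-place votes: Q 9, P 5, R 15.
P is ranked last by the fewest voters, so P wins.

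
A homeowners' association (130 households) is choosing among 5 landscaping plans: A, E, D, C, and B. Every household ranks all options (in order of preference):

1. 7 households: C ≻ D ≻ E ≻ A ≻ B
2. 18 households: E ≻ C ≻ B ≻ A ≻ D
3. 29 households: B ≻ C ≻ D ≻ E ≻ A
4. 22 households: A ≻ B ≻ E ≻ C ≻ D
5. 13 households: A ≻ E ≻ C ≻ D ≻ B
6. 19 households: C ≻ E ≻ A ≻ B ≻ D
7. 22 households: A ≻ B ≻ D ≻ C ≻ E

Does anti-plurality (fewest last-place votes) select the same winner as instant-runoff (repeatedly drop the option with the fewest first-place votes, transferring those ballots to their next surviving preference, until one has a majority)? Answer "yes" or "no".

yes

Anti-plurality — last-place votes: A 29, E 22, D 59, C 0, B 20. Winner: C.
Instant-runoff — R1 A 57, E 18, D 0, C 26, B 29 (D out); R2 A 57, E 18, C 26, B 29 (E out); R3 A 57, C 44, B 29 (B out); R4 A 57, C 73 (C winner). Winner: C.
The two methods agree.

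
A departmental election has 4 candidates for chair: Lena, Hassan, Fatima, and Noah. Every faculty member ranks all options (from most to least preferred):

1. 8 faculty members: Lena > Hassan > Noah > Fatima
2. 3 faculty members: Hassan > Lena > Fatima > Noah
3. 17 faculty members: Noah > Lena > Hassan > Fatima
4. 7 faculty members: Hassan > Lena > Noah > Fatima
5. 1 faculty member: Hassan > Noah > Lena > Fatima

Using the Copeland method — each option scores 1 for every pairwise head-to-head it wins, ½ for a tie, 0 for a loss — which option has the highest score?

Lena: beats Hassan and Fatima; ties Noah → score 2.5.
Hassan: beats Fatima and Noah; loses to Lena → score 2.
Fatima: loses to Lena, Hassan, and Noah → score 0.
Noah: beats Fatima; ties Lena; loses to Hassan → score 1.5.
Lena has the best pairwise record.

Lena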